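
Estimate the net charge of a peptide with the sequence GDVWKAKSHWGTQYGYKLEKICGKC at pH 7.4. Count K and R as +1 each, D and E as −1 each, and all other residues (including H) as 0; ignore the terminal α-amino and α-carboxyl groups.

Positive (K, R): K5, K7, K17, K20, K24 → +5.
Negative (D, E): D2, E19 → −2.
Net charge = (+5) + (−2) = +3.

+3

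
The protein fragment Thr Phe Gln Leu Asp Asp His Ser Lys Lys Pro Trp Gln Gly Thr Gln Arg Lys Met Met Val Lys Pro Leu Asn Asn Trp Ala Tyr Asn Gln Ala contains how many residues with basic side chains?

Lysine (K), arginine (R), and histidine (H) have basic, nitrogen-containing side chains.
Matching residues: His7, Lys9, Lys10, Arg17, Lys18, Lys22.

6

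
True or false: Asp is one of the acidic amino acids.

The acidic residues are Asp (D) and Glu (E), whose side chains end in a carboxylate group.
Aspartate is in this group.

True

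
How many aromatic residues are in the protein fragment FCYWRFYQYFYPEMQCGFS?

9

Phenylalanine (F), tryptophan (W), and tyrosine (Y) have aromatic ring side chains.
Matching residues: F1, Y3, W4, F6, Y7, Y9, F10, Y11, F18.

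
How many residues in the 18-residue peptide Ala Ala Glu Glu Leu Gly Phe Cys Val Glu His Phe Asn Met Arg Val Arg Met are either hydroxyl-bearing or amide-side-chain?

1

Hydroxyl-bearing: S, T, Y. Amide-side-chain: N, Q.
Hydroxyl-bearing residues here: none (0).
Amide-side-chain residues here: Asn13 (1).
The two groups share no amino acid, so total = 0 + 1 = 1.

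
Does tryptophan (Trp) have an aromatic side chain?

Phenylalanine (F), tryptophan (W), and tyrosine (Y) have aromatic ring side chains.
Tryptophan is in this group.

Yes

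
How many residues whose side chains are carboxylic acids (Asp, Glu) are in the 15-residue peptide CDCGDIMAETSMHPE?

4

Matching residues: D2, D5, E9, E15.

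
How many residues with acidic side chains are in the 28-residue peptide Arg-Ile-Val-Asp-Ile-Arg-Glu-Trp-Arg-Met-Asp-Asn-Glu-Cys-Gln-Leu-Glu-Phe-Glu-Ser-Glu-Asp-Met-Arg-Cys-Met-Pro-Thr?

8

The acidic residues are Asp (D) and Glu (E), whose side chains end in a carboxylate group.
Matching residues: Asp4, Glu7, Asp11, Glu13, Glu17, Glu19, Glu21, Asp22.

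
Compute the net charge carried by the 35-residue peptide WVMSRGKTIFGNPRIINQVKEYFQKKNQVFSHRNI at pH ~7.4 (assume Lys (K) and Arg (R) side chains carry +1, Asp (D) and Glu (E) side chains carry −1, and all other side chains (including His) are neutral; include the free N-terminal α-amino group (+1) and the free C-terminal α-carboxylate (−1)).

+6

Positive (K, R): R5, K7, R14, K20, K25, K26, R33 → +7.
Negative (D, E): E21 → −1.
The N-terminus (+1) and C-terminus (−1) cancel.
Net charge = (+7) + (−1) = +6.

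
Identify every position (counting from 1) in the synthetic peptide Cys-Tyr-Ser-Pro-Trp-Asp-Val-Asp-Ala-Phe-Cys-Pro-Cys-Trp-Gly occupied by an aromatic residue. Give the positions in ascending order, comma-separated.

2, 5, 10, 14

F, W, and Y each carry an aromatic ring on the side chain.
Matching residues: Tyr2, Trp5, Phe10, Trp14.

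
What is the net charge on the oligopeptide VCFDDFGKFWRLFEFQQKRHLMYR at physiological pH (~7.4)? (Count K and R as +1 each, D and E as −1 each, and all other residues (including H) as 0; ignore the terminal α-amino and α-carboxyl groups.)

+2

Positive (K, R): K8, R11, K18, R19, R24 → +5.
Negative (D, E): D4, D5, E14 → −3.
Net charge = (+5) + (−3) = +2.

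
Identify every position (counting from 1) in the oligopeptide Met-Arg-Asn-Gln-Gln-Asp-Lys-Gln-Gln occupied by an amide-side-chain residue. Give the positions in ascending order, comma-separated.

3, 4, 5, 8, 9

Only N (asparagine) and Q (glutamine) carry a side-chain carboxamide.
Matching residues: Asn3, Gln4, Gln5, Gln8, Gln9.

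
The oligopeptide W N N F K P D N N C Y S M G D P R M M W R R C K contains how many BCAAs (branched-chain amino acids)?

V, L, and I make up the branched-chain aliphatic group.
None of the 24 residues belong to this group.

0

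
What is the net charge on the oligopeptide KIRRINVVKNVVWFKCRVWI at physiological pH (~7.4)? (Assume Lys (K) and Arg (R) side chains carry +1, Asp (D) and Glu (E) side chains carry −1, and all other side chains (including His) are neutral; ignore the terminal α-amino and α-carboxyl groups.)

Positive (K, R): K1, R3, R4, K9, K15, R17 → +6.
Negative (D, E): none → −0.
Net charge = (+6) + (−0) = +6.

+6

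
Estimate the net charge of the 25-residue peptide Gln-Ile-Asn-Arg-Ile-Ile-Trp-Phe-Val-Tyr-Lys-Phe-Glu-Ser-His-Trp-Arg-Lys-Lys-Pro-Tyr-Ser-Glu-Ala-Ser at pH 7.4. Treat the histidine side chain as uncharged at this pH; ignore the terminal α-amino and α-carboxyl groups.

At pH ~7.4 the Lys and Arg side chains are protonated (+1), the Asp and Glu side chains are deprotonated (−1), and with His taken as neutral all other side chains carry no charge.
Positive (K, R): Arg4, Lys11, Arg17, Lys18, Lys19 → +5.
Negative (D, E): Glu13, Glu23 → −2.
Net charge = (+5) + (−2) = +3.

+3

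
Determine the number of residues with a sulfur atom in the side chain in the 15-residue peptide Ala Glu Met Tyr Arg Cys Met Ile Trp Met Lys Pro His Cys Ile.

5

The sulfur-bearing residues are cysteine (–SH) and methionine (–S–CH₃).
Matching residues: Met3, Cys6, Met7, Met10, Cys14.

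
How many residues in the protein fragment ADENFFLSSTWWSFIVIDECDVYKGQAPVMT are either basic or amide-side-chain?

Basic: H, K, R. Amide-side-chain: N, Q.
Basic residues here: K24 (1).
Amide-side-chain residues here: N4, Q26 (2).
The two groups share no amino acid, so total = 1 + 2 = 3.

3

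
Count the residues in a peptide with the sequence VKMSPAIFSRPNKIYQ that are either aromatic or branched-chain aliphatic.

5

Aromatic: F, W, Y. Branched-chain aliphatic: I, L, V.
Aromatic residues here: F8, Y15 (2).
Branched-chain aliphatic residues here: V1, I7, I14 (3).
The two groups share no amino acid, so total = 2 + 3 = 5.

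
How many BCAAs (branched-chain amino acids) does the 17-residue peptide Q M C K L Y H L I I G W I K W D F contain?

5

V, L, and I make up the branched-chain aliphatic group.
Matching residues: L5, L8, I9, I10, I13.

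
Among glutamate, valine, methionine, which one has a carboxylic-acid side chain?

glutamate

Aspartate (D) and glutamate (E) have carboxylic-acid side chains and are the acidic amino acids.
Of the listed options, only glutamate belongs to this group.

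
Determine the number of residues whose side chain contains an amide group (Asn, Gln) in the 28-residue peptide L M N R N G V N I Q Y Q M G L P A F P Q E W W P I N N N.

9

Matching residues: N3, N5, N8, Q10, Q12, Q20, N26, N27, N28.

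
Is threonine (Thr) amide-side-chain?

The amide-side-chain residues are Asn (N) and Gln (Q).
Threonine is not in this group.

No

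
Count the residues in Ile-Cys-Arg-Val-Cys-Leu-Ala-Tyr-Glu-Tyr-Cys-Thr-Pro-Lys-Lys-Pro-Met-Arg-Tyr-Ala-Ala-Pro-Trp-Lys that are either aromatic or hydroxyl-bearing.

Aromatic: F, W, Y. Hydroxyl-bearing: S, T, Y.
Aromatic residues here: Tyr8, Tyr10, Tyr19, Trp23 (4).
Hydroxyl-bearing residues here: Tyr8, Tyr10, Thr12, Tyr19 (4).
Y is in both groups, so the 3 Y residues must not be double-counted.
Total = 4 + 4 − 3 = 5.

5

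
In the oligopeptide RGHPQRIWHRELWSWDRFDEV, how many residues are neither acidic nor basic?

11

Acidic: D, E. Basic: K, R, H. All other residues are neither.
Matching residues: G2, P4, Q5, I7, W8, L12, W13, S14, W15, F18, V21.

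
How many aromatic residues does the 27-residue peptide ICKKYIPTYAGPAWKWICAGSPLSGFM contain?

The aromatic amino acids are Phe (F, benzyl), Trp (W, indole), and Tyr (Y, phenol).
Matching residues: Y5, Y9, W14, W16, F26.

5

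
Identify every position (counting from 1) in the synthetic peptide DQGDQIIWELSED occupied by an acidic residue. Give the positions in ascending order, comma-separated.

Matching residues: D1, D4, E9, E12, D13.

1, 4, 9, 12, 13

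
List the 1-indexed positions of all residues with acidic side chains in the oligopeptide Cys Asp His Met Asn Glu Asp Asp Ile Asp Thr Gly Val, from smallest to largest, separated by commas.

2, 6, 7, 8, 10

Aspartate (D) and glutamate (E) have carboxylic-acid side chains and are the acidic amino acids.
Matching residues: Asp2, Glu6, Asp7, Asp8, Asp10.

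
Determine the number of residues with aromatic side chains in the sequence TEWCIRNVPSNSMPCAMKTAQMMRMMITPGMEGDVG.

1

Phenylalanine (F), tryptophan (W), and tyrosine (Y) have aromatic ring side chains.
Matching residues: W3.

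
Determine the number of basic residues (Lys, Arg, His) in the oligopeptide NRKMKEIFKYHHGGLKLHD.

8

Matching residues: R2, K3, K5, K9, H11, H12, K16, H18.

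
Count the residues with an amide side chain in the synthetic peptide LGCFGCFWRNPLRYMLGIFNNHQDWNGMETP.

Only N (asparagine) and Q (glutamine) carry a side-chain carboxamide.
Matching residues: N10, N20, N21, Q23, N26.

5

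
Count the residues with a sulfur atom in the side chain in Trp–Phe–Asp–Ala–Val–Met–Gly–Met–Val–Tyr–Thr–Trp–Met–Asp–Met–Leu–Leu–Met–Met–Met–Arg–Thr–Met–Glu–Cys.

9

Only Cys (C) and Met (M) have a sulfur atom in the side chain.
Matching residues: Met6, Met8, Met13, Met15, Met18, Met19, Met20, Met23, Cys25.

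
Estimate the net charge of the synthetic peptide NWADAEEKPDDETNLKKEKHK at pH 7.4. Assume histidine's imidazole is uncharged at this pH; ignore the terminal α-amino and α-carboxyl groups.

At pH ~7.4 the Lys and Arg side chains are protonated (+1), the Asp and Glu side chains are deprotonated (−1), and with His taken as neutral all other side chains carry no charge.
Positive (K, R): K8, K16, K17, K19, K21 → +5.
Negative (D, E): D4, E6, E7, D10, D11, E12, E18 → −7.
Net charge = (+5) + (−7) = −2.

-2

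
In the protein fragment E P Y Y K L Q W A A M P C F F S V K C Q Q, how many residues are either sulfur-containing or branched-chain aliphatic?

5

Sulfur-containing: C, M. Branched-chain aliphatic: I, L, V.
Sulfur-containing residues here: M11, C13, C19 (3).
Branched-chain aliphatic residues here: L6, V17 (2).
The two groups share no amino acid, so total = 3 + 2 = 5.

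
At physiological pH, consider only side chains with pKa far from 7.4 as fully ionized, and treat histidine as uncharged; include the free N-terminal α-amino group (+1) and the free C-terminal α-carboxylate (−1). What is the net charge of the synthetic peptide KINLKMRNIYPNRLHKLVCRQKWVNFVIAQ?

The side chains ionized at physiological pH are Lys/Arg (+1) and Asp/Glu (−1); with His treated as neutral, nothing else contributes.
Positive (K, R): K1, K5, R7, R13, K16, R20, K22 → +7.
Negative (D, E): none → −0.
The N-terminus (+1) and C-terminus (−1) cancel.
Net charge = (+7) + (−0) = +7.

+7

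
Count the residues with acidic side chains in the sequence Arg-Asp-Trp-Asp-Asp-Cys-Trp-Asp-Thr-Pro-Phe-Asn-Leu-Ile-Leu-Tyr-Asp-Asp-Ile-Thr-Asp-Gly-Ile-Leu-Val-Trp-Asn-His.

7

The acidic residues are Asp (D) and Glu (E), whose side chains end in a carboxylate group.
Matching residues: Asp2, Asp4, Asp5, Asp8, Asp17, Asp18, Asp21.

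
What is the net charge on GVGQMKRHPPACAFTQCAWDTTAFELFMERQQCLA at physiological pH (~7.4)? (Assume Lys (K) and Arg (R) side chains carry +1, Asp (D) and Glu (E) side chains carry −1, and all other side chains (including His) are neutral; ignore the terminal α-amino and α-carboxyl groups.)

0

Positive (K, R): K6, R7, R30 → +3.
Negative (D, E): D20, E25, E29 → −3.
Net charge = (+3) + (−3) = 0.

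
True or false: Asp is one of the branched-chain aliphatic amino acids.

False

The BCAAs are Val, Leu, and Ile — aliphatic side chains with a branch point.
Aspartate is not in this group.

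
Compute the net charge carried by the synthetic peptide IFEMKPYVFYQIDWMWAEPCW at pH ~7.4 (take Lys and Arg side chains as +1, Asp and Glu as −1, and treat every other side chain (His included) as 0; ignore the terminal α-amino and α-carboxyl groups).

-2

Positive (K, R): K5 → +1.
Negative (D, E): E3, D13, E18 → −3.
Net charge = (+1) + (−3) = −2.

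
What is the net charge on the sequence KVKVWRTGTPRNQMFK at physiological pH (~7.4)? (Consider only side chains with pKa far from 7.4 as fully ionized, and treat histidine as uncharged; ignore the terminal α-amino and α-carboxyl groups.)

+5

The side chains ionized at physiological pH are Lys/Arg (+1) and Asp/Glu (−1); with His treated as neutral, nothing else contributes.
Positive (K, R): K1, K3, R6, R11, K16 → +5.
Negative (D, E): none → −0.
Net charge = (+5) + (−0) = +5.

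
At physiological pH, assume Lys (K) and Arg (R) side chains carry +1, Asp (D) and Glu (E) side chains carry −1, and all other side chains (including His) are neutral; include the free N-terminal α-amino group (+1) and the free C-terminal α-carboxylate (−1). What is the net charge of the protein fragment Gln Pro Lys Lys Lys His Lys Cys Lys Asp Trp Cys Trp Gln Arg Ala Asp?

Positive (K, R): Lys3, Lys4, Lys5, Lys7, Lys9, Arg15 → +6.
Negative (D, E): Asp10, Asp17 → −2.
The N-terminus (+1) and C-terminus (−1) cancel.
Net charge = (+6) + (−2) = +4.

+4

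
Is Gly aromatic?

The aromatic amino acids are Phe (F, benzyl), Trp (W, indole), and Tyr (Y, phenol).
Glycine is not in this group.

No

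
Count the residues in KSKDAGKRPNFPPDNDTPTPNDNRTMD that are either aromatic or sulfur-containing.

2

Aromatic: F, W, Y. Sulfur-containing: C, M.
Aromatic residues here: F11 (1).
Sulfur-containing residues here: M26 (1).
The two groups share no amino acid, so total = 1 + 1 = 2.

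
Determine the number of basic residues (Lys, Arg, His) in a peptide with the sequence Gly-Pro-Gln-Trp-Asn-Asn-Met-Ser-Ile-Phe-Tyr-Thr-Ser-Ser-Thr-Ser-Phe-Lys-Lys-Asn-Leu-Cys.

Matching residues: Lys18, Lys19.

2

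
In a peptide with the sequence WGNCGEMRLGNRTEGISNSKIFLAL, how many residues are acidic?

2

Only D (aspartate) and E (glutamate) carry a side-chain carboxylic acid.
Matching residues: E6, E14.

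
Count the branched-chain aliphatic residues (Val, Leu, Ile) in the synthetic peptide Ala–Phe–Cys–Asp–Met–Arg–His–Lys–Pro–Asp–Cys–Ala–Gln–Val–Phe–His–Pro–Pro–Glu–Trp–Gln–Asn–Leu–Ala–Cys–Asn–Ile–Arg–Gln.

3

Matching residues: Val14, Leu23, Ile27.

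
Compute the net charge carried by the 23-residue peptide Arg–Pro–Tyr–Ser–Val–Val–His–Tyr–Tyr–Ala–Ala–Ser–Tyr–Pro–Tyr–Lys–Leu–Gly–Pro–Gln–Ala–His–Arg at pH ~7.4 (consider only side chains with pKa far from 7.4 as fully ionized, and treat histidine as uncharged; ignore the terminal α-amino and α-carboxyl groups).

+3

Near pH 7.4, K and R contribute +1 each, D and E contribute −1 each, and every other side chain (His included, as stated) is uncharged.
Positive (K, R): Arg1, Lys16, Arg23 → +3.
Negative (D, E): none → −0.
Net charge = (+3) + (−0) = +3.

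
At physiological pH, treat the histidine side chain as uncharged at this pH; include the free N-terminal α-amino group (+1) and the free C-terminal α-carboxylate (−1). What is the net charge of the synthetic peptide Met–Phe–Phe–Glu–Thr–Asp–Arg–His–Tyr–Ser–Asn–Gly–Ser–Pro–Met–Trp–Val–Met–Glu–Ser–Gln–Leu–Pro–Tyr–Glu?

Near pH 7.4, K and R contribute +1 each, D and E contribute −1 each, and every other side chain (His included, as stated) is uncharged.
Positive (K, R): Arg7 → +1.
Negative (D, E): Glu4, Asp6, Glu19, Glu25 → −4.
The N-terminus (+1) and C-terminus (−1) cancel.
Net charge = (+1) + (−4) = −3.

-3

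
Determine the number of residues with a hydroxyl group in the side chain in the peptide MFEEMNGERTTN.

S, T, and Y are the three residues with a side-chain hydroxyl.
Matching residues: T10, T11.

2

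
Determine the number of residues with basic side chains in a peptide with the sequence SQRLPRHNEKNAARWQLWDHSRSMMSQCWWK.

8

Lysine (K), arginine (R), and histidine (H) have basic, nitrogen-containing side chains.
Matching residues: R3, R6, H7, K10, R14, H20, R22, K31.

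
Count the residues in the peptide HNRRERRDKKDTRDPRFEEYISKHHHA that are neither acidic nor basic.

Acidic: D, E. Basic: K, R, H. All other residues are neither.
Matching residues: N2, T12, P15, F17, Y20, I21, S22, A27.

8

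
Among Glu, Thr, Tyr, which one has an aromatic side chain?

Tyr

The aromatic amino acids are Phe (F, benzyl), Trp (W, indole), and Tyr (Y, phenol).
Of the listed options, only Tyr belongs to this group.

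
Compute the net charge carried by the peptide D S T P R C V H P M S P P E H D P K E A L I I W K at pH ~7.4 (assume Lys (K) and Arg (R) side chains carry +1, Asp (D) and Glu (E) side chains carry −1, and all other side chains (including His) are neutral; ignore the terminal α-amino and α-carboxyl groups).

-1

Positive (K, R): R5, K18, K25 → +3.
Negative (D, E): D1, E14, D16, E19 → −4.
Net charge = (+3) + (−4) = −1.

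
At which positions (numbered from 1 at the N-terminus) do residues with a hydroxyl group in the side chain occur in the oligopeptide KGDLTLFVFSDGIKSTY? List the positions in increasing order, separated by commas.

5, 10, 15, 16, 17

Serine (S), threonine (T), and tyrosine (Y) each carry a hydroxyl group on the side chain.
Matching residues: T5, S10, S15, T16, Y17.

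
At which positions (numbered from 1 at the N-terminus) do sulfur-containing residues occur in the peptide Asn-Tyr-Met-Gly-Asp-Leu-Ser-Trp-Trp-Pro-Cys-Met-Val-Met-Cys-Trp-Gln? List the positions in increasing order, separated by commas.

The sulfur-bearing residues are cysteine (–SH) and methionine (–S–CH₃).
Matching residues: Met3, Cys11, Met12, Met14, Cys15.

3, 11, 12, 14, 15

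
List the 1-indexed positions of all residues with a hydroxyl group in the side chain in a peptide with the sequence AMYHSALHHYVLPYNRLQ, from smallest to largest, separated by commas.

The –OH-bearing residues are Ser, Thr (aliphatic alcohols), and Tyr (phenol).
Matching residues: Y3, S5, Y10, Y14.

3, 5, 10, 14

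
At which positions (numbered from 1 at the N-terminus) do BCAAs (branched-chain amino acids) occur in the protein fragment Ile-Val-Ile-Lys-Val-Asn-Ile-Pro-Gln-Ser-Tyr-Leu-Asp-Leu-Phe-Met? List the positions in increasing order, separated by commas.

1, 2, 3, 5, 7, 12, 14

The BCAAs are Val, Leu, and Ile — aliphatic side chains with a branch point.
Matching residues: Ile1, Val2, Ile3, Val5, Ile7, Leu12, Leu14.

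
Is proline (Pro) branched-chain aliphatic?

Valine (V), leucine (L), and isoleucine (I) are the branched-chain amino acids.
Proline is not in this group.

No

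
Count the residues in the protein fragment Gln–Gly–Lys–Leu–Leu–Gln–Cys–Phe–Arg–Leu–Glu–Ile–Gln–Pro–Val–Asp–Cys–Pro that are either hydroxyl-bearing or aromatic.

1

Hydroxyl-bearing: S, T, Y. Aromatic: F, W, Y.
Hydroxyl-bearing residues here: none (0).
Aromatic residues here: Phe8 (1).
(Y belongs to both groups, but none appear in this sequence.) Total = 0 + 1 = 1.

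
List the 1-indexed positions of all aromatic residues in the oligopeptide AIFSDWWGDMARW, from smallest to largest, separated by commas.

Phenylalanine (F), tryptophan (W), and tyrosine (Y) have aromatic ring side chains.
Matching residues: F3, W6, W7, W13.

3, 6, 7, 13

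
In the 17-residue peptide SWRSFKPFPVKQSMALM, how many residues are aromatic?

3

Phenylalanine (F), tryptophan (W), and tyrosine (Y) have aromatic ring side chains.
Matching residues: W2, F5, F8.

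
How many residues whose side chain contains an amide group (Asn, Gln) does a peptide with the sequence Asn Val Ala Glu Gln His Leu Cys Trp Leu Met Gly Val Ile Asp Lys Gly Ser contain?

Matching residues: Asn1, Gln5.

2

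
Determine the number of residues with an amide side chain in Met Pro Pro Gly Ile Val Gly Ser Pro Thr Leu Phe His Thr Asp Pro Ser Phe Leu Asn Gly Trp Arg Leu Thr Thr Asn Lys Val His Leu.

2

Asparagine (N) and glutamine (Q) have uncharged amide side chains.
Matching residues: Asn20, Asn27.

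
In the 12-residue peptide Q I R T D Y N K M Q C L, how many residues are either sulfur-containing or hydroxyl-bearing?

4

Sulfur-containing: C, M. Hydroxyl-bearing: S, T, Y.
Sulfur-containing residues here: M9, C11 (2).
Hydroxyl-bearing residues here: T4, Y6 (2).
The two groups share no amino acid, so total = 2 + 2 = 4.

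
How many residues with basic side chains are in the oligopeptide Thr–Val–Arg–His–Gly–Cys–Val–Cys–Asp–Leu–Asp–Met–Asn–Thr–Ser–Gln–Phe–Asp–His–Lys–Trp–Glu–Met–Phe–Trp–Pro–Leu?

Lysine (K), arginine (R), and histidine (H) have basic, nitrogen-containing side chains.
Matching residues: Arg3, His4, His19, Lys20.

4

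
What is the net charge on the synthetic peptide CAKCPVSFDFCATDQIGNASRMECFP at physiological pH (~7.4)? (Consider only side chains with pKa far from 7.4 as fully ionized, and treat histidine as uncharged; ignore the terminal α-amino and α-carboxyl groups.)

-1

Near pH 7.4, K and R contribute +1 each, D and E contribute −1 each, and every other side chain (His included, as stated) is uncharged.
Positive (K, R): K3, R21 → +2.
Negative (D, E): D9, D14, E23 → −3.
Net charge = (+2) + (−3) = −1.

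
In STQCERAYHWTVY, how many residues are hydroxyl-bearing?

5

S, T, and Y are the three residues with a side-chain hydroxyl.
Matching residues: S1, T2, Y8, T11, Y13.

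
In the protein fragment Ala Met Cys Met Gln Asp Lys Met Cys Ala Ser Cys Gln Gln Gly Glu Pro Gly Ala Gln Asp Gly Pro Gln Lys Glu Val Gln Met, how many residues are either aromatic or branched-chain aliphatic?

1

Aromatic: F, W, Y. Branched-chain aliphatic: I, L, V.
Aromatic residues here: none (0).
Branched-chain aliphatic residues here: Val27 (1).
The two groups share no amino acid, so total = 0 + 1 = 1.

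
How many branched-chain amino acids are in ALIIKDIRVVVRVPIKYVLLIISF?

V, L, and I make up the branched-chain aliphatic group.
Matching residues: L2, I3, I4, I7, V9, V10, V11, V13, I15, V18, L19, L20, I21, I22.

14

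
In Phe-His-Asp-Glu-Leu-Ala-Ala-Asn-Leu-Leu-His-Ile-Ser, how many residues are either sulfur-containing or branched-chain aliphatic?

4

Sulfur-containing: C, M. Branched-chain aliphatic: I, L, V.
Sulfur-containing residues here: none (0).
Branched-chain aliphatic residues here: Leu5, Leu9, Leu10, Ile12 (4).
The two groups share no amino acid, so total = 0 + 4 = 4.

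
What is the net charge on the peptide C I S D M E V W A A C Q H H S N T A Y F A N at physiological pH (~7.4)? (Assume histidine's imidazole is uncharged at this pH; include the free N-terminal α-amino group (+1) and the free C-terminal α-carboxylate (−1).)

At pH ~7.4 the Lys and Arg side chains are protonated (+1), the Asp and Glu side chains are deprotonated (−1), and with His taken as neutral all other side chains carry no charge.
Positive (K, R): none → +0.
Negative (D, E): D4, E6 → −2.
The N-terminus (+1) and C-terminus (−1) cancel.
Net charge = (+0) + (−2) = −2.

-2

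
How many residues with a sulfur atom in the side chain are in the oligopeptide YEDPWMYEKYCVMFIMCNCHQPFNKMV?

The sulfur-bearing residues are cysteine (–SH) and methionine (–S–CH₃).
Matching residues: M6, C11, M13, M16, C17, C19, M26.

7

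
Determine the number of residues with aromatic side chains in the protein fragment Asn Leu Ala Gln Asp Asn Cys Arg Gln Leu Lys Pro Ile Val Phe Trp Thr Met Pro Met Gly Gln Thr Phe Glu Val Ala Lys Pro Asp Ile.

F, W, and Y each carry an aromatic ring on the side chain.
Matching residues: Phe15, Trp16, Phe24.

3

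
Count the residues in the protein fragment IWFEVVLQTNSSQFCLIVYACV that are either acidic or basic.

1

Acidic: D, E. Basic: H, K, R.
Acidic residues here: E4 (1).
Basic residues here: none (0).
The two groups share no amino acid, so total = 1 + 0 = 1.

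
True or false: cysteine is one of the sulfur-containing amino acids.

True

The sulfur-bearing residues are cysteine (–SH) and methionine (–S–CH₃).
Cysteine is in this group.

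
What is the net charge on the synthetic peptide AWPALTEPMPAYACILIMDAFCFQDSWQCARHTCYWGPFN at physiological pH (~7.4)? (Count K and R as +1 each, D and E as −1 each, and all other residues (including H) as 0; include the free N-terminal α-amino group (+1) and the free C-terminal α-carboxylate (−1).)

-2

Positive (K, R): R31 → +1.
Negative (D, E): E7, D19, D25 → −3.
The N-terminus (+1) and C-terminus (−1) cancel.
Net charge = (+1) + (−3) = −2.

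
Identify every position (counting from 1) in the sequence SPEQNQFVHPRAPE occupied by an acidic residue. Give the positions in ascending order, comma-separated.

The acidic residues are Asp (D) and Glu (E), whose side chains end in a carboxylate group.
Matching residues: E3, E14.

3, 14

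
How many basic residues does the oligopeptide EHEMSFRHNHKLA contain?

5

The basic amino acids are Lys (K), Arg (R), and His (H).
Matching residues: H2, R7, H8, H10, K11.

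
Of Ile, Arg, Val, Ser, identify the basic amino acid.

Arg

The basic amino acids are Lys (K), Arg (R), and His (H).
Of the listed options, only Arg belongs to this group.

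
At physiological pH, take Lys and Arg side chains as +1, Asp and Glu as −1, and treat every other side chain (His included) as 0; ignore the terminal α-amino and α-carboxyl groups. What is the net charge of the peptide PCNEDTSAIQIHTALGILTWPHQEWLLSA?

Positive (K, R): none → +0.
Negative (D, E): E4, D5, E24 → −3.
Net charge = (+0) + (−3) = −3.

-3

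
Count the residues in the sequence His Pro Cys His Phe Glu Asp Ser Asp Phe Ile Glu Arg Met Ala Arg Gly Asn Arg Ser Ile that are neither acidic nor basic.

12

Acidic: D, E. Basic: K, R, H. All other residues are neither.
Matching residues: Pro2, Cys3, Phe5, Ser8, Phe10, Ile11, Met14, Ala15, Gly17, Asn18, Ser20, Ile21.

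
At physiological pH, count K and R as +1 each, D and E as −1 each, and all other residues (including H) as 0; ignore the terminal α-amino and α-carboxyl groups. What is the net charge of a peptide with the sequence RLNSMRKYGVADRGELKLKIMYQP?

Positive (K, R): R1, R6, K7, R13, K17, K19 → +6.
Negative (D, E): D12, E15 → −2.
Net charge = (+6) + (−2) = +4.

+4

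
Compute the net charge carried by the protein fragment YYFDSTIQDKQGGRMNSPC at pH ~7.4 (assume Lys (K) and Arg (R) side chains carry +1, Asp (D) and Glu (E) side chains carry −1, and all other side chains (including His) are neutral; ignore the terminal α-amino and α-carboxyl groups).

0

Positive (K, R): K10, R14 → +2.
Negative (D, E): D4, D9 → −2.
Net charge = (+2) + (−2) = 0.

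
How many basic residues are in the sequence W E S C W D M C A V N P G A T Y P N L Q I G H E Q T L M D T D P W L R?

2

Lysine (K), arginine (R), and histidine (H) have basic, nitrogen-containing side chains.
Matching residues: H23, R35.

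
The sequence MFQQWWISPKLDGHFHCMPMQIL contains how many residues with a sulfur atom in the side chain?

Only Cys (C) and Met (M) have a sulfur atom in the side chain.
Matching residues: M1, C17, M18, M20.

4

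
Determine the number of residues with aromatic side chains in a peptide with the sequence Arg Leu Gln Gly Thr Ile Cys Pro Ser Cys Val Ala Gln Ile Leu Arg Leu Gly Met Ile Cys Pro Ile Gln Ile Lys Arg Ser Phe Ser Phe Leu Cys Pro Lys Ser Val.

2

F, W, and Y each carry an aromatic ring on the side chain.
Matching residues: Phe29, Phe31.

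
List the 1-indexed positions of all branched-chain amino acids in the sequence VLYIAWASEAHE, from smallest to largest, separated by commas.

1, 2, 4

V, L, and I make up the branched-chain aliphatic group.
Matching residues: V1, L2, I4.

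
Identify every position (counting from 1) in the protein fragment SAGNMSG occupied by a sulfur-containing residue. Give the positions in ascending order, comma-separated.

Cysteine (C, thiol) and methionine (M, thioether) are the two sulfur-containing amino acids.
Matching residues: M5.

5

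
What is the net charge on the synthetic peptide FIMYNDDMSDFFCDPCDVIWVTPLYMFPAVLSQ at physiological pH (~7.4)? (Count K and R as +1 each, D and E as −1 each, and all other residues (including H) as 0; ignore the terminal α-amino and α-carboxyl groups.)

Positive (K, R): none → +0.
Negative (D, E): D6, D7, D10, D14, D17 → −5.
Net charge = (+0) + (−5) = −5.

-5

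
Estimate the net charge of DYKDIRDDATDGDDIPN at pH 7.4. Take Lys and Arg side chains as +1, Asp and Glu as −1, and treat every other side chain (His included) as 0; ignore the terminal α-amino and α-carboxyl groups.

Positive (K, R): K3, R6 → +2.
Negative (D, E): D1, D4, D7, D8, D11, D13, D14 → −7.
Net charge = (+2) + (−7) = −5.

-5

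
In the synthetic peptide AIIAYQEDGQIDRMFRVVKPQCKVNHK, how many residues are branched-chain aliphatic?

V, L, and I make up the branched-chain aliphatic group.
Matching residues: I2, I3, I11, V17, V18, V24.

6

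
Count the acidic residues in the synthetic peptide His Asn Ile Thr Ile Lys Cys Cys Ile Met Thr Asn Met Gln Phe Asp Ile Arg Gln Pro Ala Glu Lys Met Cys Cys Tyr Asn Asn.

The acidic residues are Asp (D) and Glu (E), whose side chains end in a carboxylate group.
Matching residues: Asp16, Glu22.

2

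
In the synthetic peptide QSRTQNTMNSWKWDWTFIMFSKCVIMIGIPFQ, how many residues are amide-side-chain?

5

The amide-side-chain residues are Asn (N) and Gln (Q).
Matching residues: Q1, Q5, N6, N9, Q32.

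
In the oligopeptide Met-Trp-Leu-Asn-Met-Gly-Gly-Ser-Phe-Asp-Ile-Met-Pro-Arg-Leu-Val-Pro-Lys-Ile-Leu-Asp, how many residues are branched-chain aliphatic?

6

Valine (V), leucine (L), and isoleucine (I) are the branched-chain amino acids.
Matching residues: Leu3, Ile11, Leu15, Val16, Ile19, Leu20.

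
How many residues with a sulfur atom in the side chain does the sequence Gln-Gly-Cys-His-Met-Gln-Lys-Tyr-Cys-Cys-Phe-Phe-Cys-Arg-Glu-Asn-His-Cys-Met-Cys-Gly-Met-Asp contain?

9

Only Cys (C) and Met (M) have a sulfur atom in the side chain.
Matching residues: Cys3, Met5, Cys9, Cys10, Cys13, Cys18, Met19, Cys20, Met22.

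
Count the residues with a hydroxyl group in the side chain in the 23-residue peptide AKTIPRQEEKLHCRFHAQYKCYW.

3

The –OH-bearing residues are Ser, Thr (aliphatic alcohols), and Tyr (phenol).
Matching residues: T3, Y19, Y22.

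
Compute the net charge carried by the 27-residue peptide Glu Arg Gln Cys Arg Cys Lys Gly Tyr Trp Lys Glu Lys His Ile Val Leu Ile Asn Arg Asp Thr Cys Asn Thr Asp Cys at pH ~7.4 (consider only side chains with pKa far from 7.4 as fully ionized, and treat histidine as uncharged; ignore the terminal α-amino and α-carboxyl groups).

At pH ~7.4 the Lys and Arg side chains are protonated (+1), the Asp and Glu side chains are deprotonated (−1), and with His taken as neutral all other side chains carry no charge.
Positive (K, R): Arg2, Arg5, Lys7, Lys11, Lys13, Arg20 → +6.
Negative (D, E): Glu1, Glu12, Asp21, Asp26 → −4.
Net charge = (+6) + (−4) = +2.

+2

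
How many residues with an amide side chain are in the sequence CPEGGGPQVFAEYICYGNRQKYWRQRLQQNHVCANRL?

8

The amide-side-chain residues are Asn (N) and Gln (Q).
Matching residues: Q8, N18, Q20, Q25, Q28, Q29, N30, N35.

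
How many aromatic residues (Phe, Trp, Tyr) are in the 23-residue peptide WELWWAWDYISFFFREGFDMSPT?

Matching residues: W1, W4, W5, W7, Y9, F12, F13, F14, F18.

9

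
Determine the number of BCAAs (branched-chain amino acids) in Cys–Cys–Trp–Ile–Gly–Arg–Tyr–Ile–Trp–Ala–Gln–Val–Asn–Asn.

V, L, and I make up the branched-chain aliphatic group.
Matching residues: Ile4, Ile8, Val12.

3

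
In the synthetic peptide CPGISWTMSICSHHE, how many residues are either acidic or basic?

Acidic: D, E. Basic: H, K, R.
Acidic residues here: E15 (1).
Basic residues here: H13, H14 (2).
The two groups share no amino acid, so total = 1 + 2 = 3.

3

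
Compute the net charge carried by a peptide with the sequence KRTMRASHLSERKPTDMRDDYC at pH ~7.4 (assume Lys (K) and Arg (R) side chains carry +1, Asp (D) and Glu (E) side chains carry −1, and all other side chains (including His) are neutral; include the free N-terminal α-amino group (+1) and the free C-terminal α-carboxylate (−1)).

Positive (K, R): K1, R2, R5, R12, K13, R18 → +6.
Negative (D, E): E11, D16, D19, D20 → −4.
The N-terminus (+1) and C-terminus (−1) cancel.
Net charge = (+6) + (−4) = +2.

+2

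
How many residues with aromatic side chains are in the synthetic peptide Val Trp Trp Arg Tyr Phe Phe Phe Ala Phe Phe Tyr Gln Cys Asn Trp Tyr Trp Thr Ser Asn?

12

Phenylalanine (F), tryptophan (W), and tyrosine (Y) have aromatic ring side chains.
Matching residues: Trp2, Trp3, Tyr5, Phe6, Phe7, Phe8, Phe10, Phe11, Tyr12, Trp16, Tyr17, Trp18.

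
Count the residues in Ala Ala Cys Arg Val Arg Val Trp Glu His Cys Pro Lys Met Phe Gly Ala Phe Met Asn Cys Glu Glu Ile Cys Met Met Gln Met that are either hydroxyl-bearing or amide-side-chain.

Hydroxyl-bearing: S, T, Y. Amide-side-chain: N, Q.
Hydroxyl-bearing residues here: none (0).
Amide-side-chain residues here: Asn20, Gln28 (2).
The two groups share no amino acid, so total = 0 + 2 = 2.

2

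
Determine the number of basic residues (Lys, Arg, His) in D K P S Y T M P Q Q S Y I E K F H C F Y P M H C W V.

4

Matching residues: K2, K15, H17, H23.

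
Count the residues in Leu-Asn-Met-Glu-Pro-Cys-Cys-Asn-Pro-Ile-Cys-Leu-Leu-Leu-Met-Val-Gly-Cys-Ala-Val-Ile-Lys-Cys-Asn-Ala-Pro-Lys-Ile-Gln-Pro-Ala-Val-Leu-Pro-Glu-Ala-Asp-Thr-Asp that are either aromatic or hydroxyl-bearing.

1

Aromatic: F, W, Y. Hydroxyl-bearing: S, T, Y.
Aromatic residues here: none (0).
Hydroxyl-bearing residues here: Thr38 (1).
(Y belongs to both groups, but none appear in this sequence.) Total = 0 + 1 = 1.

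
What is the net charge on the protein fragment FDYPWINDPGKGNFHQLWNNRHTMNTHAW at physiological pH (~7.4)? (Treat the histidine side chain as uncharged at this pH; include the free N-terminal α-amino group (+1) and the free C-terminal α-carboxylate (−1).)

0

Near pH 7.4, K and R contribute +1 each, D and E contribute −1 each, and every other side chain (His included, as stated) is uncharged.
Positive (K, R): K11, R21 → +2.
Negative (D, E): D2, D8 → −2.
The N-terminus (+1) and C-terminus (−1) cancel.
Net charge = (+2) + (−2) = 0.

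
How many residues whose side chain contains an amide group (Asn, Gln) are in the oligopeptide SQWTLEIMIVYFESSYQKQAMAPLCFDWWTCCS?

3

Matching residues: Q2, Q17, Q19.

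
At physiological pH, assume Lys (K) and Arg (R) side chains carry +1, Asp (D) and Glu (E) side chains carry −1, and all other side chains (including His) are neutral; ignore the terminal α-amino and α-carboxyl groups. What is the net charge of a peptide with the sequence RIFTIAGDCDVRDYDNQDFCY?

Positive (K, R): R1, R12 → +2.
Negative (D, E): D8, D10, D13, D15, D18 → −5.
Net charge = (+2) + (−5) = −3.

-3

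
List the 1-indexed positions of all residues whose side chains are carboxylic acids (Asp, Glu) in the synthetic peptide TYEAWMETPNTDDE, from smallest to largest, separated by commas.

3, 7, 12, 13, 14

Matching residues: E3, E7, D12, D13, E14.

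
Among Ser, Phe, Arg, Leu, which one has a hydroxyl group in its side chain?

The –OH-bearing residues are Ser, Thr (aliphatic alcohols), and Tyr (phenol).
Of the listed options, only Ser belongs to this group.

Ser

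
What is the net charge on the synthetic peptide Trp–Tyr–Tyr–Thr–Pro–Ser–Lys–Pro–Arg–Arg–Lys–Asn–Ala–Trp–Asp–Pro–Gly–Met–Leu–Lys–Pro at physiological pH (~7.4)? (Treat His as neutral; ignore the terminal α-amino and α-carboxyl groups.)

At pH ~7.4 the Lys and Arg side chains are protonated (+1), the Asp and Glu side chains are deprotonated (−1), and with His taken as neutral all other side chains carry no charge.
Positive (K, R): Lys7, Arg9, Arg10, Lys11, Lys20 → +5.
Negative (D, E): Asp15 → −1.
Net charge = (+5) + (−1) = +4.

+4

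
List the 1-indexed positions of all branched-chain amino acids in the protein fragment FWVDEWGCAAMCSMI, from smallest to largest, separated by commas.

The BCAAs are Val, Leu, and Ile — aliphatic side chains with a branch point.
Matching residues: V3, I15.

3, 15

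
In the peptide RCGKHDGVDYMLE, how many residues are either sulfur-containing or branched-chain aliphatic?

Sulfur-containing: C, M. Branched-chain aliphatic: I, L, V.
Sulfur-containing residues here: C2, M11 (2).
Branched-chain aliphatic residues here: V8, L12 (2).
The two groups share no amino acid, so total = 2 + 2 = 4.

4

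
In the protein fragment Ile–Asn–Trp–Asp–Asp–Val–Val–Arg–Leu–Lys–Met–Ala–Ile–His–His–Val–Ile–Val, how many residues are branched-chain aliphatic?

8

The BCAAs are Val, Leu, and Ile — aliphatic side chains with a branch point.
Matching residues: Ile1, Val6, Val7, Leu9, Ile13, Val16, Ile17, Val18.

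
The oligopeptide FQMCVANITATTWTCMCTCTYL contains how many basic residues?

K, R, and H are the three residues with basic side chains (ε-amine, guanidinium, and imidazole respectively).
None of the 22 residues belong to this group.

0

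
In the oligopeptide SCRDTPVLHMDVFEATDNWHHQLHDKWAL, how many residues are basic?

6

K, R, and H are the three residues with basic side chains (ε-amine, guanidinium, and imidazole respectively).
Matching residues: R3, H9, H20, H21, H24, K26.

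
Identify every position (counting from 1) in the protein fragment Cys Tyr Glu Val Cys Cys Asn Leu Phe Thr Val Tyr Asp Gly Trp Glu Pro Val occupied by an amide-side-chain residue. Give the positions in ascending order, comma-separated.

Asparagine (N) and glutamine (Q) have uncharged amide side chains.
Matching residues: Asn7.

7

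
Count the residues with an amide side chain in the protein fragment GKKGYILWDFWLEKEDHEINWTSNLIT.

The amide-side-chain residues are Asn (N) and Gln (Q).
Matching residues: N20, N24.

2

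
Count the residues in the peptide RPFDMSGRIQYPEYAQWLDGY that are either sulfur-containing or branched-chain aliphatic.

Sulfur-containing: C, M. Branched-chain aliphatic: I, L, V.
Sulfur-containing residues here: M5 (1).
Branched-chain aliphatic residues here: I9, L18 (2).
The two groups share no amino acid, so total = 1 + 2 = 3.

3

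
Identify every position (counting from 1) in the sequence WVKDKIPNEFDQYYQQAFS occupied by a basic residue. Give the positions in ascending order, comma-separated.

3, 5

K, R, and H are the three residues with basic side chains (ε-amine, guanidinium, and imidazole respectively).
Matching residues: K3, K5.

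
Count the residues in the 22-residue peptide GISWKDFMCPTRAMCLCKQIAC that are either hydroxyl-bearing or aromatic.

Hydroxyl-bearing: S, T, Y. Aromatic: F, W, Y.
Hydroxyl-bearing residues here: S3, T11 (2).
Aromatic residues here: W4, F7 (2).
(Y belongs to both groups, but none appear in this sequence.) Total = 2 + 2 = 4.

4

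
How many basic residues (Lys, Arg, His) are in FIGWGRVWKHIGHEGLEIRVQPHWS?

Matching residues: R6, K9, H10, H13, R19, H23.

6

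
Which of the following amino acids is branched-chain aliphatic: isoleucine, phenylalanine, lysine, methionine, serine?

V, L, and I make up the branched-chain aliphatic group.
Of the listed options, only isoleucine belongs to this group.

isoleucine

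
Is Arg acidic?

No

Only D (aspartate) and E (glutamate) carry a side-chain carboxylic acid.
Arginine is not in this group.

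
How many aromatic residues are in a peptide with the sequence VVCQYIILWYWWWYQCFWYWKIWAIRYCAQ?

13

F, W, and Y each carry an aromatic ring on the side chain.
Matching residues: Y5, W9, Y10, W11, W12, W13, Y14, F17, W18, Y19, W20, W23, Y27.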